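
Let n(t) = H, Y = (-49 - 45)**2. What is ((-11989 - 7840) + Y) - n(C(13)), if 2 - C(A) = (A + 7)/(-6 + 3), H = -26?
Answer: -10967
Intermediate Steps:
Y = 8836 (Y = (-94)**2 = 8836)
C(A) = 13/3 + A/3 (C(A) = 2 - (A + 7)/(-6 + 3) = 2 - (7 + A)/(-3) = 2 - (7 + A)*(-1)/3 = 2 - (-7/3 - A/3) = 2 + (7/3 + A/3) = 13/3 + A/3)
n(t) = -26
((-11989 - 7840) + Y) - n(C(13)) = ((-11989 - 7840) + 8836) - 1*(-26) = (-19829 + 8836) + 26 = -10993 + 26 = -10967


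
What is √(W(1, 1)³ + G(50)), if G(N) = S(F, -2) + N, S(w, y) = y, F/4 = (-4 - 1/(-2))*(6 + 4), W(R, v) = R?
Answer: 7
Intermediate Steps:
F = -140 (F = 4*((-4 - 1/(-2))*(6 + 4)) = 4*((-4 - 1*(-½))*10) = 4*((-4 + ½)*10) = 4*(-7/2*10) = 4*(-35) = -140)
G(N) = -2 + N
√(W(1, 1)³ + G(50)) = √(1³ + (-2 + 50)) = √(1 + 48) = √49 = 7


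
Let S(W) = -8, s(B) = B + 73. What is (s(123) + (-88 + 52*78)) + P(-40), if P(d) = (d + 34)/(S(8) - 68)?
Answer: 158235/38 ≈ 4164.1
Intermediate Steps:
s(B) = 73 + B
P(d) = -17/38 - d/76 (P(d) = (d + 34)/(-8 - 68) = (34 + d)/(-76) = (34 + d)*(-1/76) = -17/38 - d/76)
(s(123) + (-88 + 52*78)) + P(-40) = ((73 + 123) + (-88 + 52*78)) + (-17/38 - 1/76*(-40)) = (196 + (-88 + 4056)) + (-17/38 + 10/19) = (196 + 3968) + 3/38 = 4164 + 3/38 = 158235/38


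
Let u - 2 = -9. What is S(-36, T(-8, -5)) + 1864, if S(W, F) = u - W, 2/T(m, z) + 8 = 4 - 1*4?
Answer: 1893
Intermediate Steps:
u = -7 (u = 2 - 9 = -7)
T(m, z) = -1/4 (T(m, z) = 2/(-8 + (4 - 1*4)) = 2/(-8 + (4 - 4)) = 2/(-8 + 0) = 2/(-8) = 2*(-1/8) = -1/4)
S(W, F) = -7 - W
S(-36, T(-8, -5)) + 1864 = (-7 - 1*(-36)) + 1864 = (-7 + 36) + 1864 = 29 + 1864 = 1893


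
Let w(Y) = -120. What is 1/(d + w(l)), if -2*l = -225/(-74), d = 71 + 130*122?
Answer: 1/15811 ≈ 6.3247e-5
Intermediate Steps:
d = 15931 (d = 71 + 15860 = 15931)
l = -225/148 (l = -(-225)/(2*(-74)) = -(-225)*(-1)/(2*74) = -½*225/74 = -225/148 ≈ -1.5203)
1/(d + w(l)) = 1/(15931 - 120) = 1/15811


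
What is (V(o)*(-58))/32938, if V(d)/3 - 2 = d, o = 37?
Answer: -3393/16469 ≈ -0.20602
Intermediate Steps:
V(d) = 6 + 3*d
(V(o)*(-58))/32938 = ((6 + 3*37)*(-58))/32938 = ((6 + 111)*(-58))*(1/32938) = (117*(-58))*(1/32938) = -6786*1/32938 = -3393/16469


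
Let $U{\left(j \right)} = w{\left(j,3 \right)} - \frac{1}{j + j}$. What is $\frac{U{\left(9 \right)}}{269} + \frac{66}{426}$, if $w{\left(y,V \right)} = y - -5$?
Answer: $\frac{71083}{343782} \approx 0.20677$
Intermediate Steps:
$w{\left(y,V \right)} = 5 + y$ ($w{\left(y,V \right)} = y + 5 = 5 + y$)
$U{\left(j \right)} = 5 + j - \frac{1}{2 j}$ ($U{\left(j \right)} = \left(5 + j\right) - \frac{1}{j + j} = \left(5 + j\right) - \frac{1}{2 j} = 5 + j - \frac{1}{2 j}$)
$\frac{U{\left(9 \right)}}{269} + \frac{66}{426} = \frac{5 + 9 - \frac{1}{2 \cdot 9}}{269} + \frac{66}{426} = \left(5 + 9 - \frac{1}{18}\right) \frac{1}{269} + 66 \cdot \frac{1}{426} = \left(5 + 9 - \frac{1}{18}\right) \frac{1}{269} + \frac{11}{71} = \frac{251}{18} \cdot \frac{1}{269} + \frac{11}{71} = \frac{251}{4842} + \frac{11}{71} = \frac{71083}{343782}$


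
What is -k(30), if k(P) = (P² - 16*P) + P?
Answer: -450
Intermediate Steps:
k(P) = P² - 15*P
-k(30) = -30*(-15 + 30) = -30*15 = -1*450 = -450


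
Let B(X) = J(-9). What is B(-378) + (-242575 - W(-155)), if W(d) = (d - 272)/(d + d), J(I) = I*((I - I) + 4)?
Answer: -75209837/310 ≈ -2.4261e+5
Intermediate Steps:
J(I) = 4*I (J(I) = I*(0 + 4) = I*4 = 4*I)
B(X) = -36 (B(X) = 4*(-9) = -36)
W(d) = (-272 + d)/(2*d) (W(d) = (-272 + d)/((2*d)) = (-272 + d)*(1/(2*d)) = (-272 + d)/(2*d))
B(-378) + (-242575 - W(-155)) = -36 + (-242575 - (-272 - 155)/(2*(-155))) = -36 + (-242575 - (-1)*(-427)/(2*155)) = -36 + (-242575 - 1*427/310) = -36 + (-242575 - 427/310) = -36 - 75198677/310 = -75209837/310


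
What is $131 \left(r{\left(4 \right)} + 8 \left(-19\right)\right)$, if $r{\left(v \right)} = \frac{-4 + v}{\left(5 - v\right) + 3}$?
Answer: $-19912$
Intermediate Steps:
$r{\left(v \right)} = \frac{-4 + v}{8 - v}$
$131 \left(r{\left(4 \right)} + 8 \left(-19\right)\right) = 131 \left(\frac{4 - 4}{-8 + 4} + 8 \left(-19\right)\right) = 131 \left(\frac{4 - 4}{-4} - 152\right) = 131 \left(\left(- \frac{1}{4}\right) 0 - 152\right) = 131 \left(0 - 152\right) = 131 \left(-152\right) = -19912$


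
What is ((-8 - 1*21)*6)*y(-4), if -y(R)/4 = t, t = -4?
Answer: -2784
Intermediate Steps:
y(R) = 16 (y(R) = -4*(-4) = 16)
((-8 - 1*21)*6)*y(-4) = ((-8 - 1*21)*6)*16 = ((-8 - 21)*6)*16 = -29*6*16 = -174*16 = -2784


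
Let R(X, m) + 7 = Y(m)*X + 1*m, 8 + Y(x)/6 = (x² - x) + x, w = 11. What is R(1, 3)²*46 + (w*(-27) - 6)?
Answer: -119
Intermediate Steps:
Y(x) = -48 + 6*x² (Y(x) = -48 + 6*((x² - x) + x) = -48 + 6*x²)
R(X, m) = -7 + m + X*(-48 + 6*m²) (R(X, m) = -7 + ((-48 + 6*m²)*X + 1*m) = -7 + (X*(-48 + 6*m²) + m) = -7 + (m + X*(-48 + 6*m²)) = -7 + m + X*(-48 + 6*m²))
R(1, 3)²*46 + (w*(-27) - 6) = (-7 + 3 + 6*1*(-8 + 3²))²*46 + (11*(-27) - 6) = (-7 + 3 + 6*1*(-8 + 9))²*46 + (-297 - 6) = (-7 + 3 + 6*1*1)²*46 - 303 = (-7 + 3 + 6)²*46 - 303 = 2²*46 - 303 = 4*46 - 303 = 184 - 303 = -119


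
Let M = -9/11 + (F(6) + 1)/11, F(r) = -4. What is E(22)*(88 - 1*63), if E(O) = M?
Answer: -300/11 ≈ -27.273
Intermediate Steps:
M = -12/11 (M = -9/11 + (-4 + 1)/11 = -9*1/11 - 3*1/11 = -9/11 - 3/11 = -12/11 ≈ -1.0909)
E(O) = -12/11
E(22)*(88 - 1*63) = -12*(88 - 1*63)/11 = -12*(88 - 63)/11 = -12/11*25 = -300/11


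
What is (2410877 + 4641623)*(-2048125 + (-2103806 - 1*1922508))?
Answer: -42839981047500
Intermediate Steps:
(2410877 + 4641623)*(-2048125 + (-2103806 - 1*1922508)) = 7052500*(-2048125 + (-2103806 - 1922508)) = 7052500*(-2048125 - 4026314) = 7052500*(-6074439) = -42839981047500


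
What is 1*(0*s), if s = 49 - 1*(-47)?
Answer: 0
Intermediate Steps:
s = 96 (s = 49 + 47 = 96)
1*(0*s) = 1*(0*96) = 1*0 = 0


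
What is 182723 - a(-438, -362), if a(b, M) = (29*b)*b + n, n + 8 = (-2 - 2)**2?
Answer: -5380761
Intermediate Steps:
n = 8 (n = -8 + (-2 - 2)**2 = -8 + (-4)**2 = -8 + 16 = 8)
a(b, M) = 8 + 29*b**2 (a(b, M) = (29*b)*b + 8 = 29*b**2 + 8 = 8 + 29*b**2)
182723 - a(-438, -362) = 182723 - (8 + 29*(-438)**2) = 182723 - (8 + 29*191844) = 182723 - (8 + 5563476) = 182723 - 1*5563484 = 182723 - 5563484 = -5380761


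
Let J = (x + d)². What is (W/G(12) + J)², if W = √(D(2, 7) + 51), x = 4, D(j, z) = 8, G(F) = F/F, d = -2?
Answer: (4 + √59)² ≈ 136.45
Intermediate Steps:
G(F) = 1
W = √59 (W = √(8 + 51) = √59 ≈ 7.6811)
J = 4 (J = (4 - 2)² = 2² = 4)
(W/G(12) + J)² = (√59/1 + 4)² = (√59*1 + 4)² = (√59 + 4)² = (4 + √59)²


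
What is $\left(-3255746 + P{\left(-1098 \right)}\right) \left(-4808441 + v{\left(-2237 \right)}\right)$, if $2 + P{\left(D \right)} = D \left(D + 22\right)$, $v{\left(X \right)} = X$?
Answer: $9978789375400$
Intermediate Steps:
$P{\left(D \right)} = -2 + D \left(22 + D\right)$ ($P{\left(D \right)} = -2 + D \left(D + 22\right) = -2 + D \left(22 + D\right)$)
$\left(-3255746 + P{\left(-1098 \right)}\right) \left(-4808441 + v{\left(-2237 \right)}\right) = \left(-3255746 + \left(-2 + \left(-1098\right)^{2} + 22 \left(-1098\right)\right)\right) \left(-4808441 - 2237\right) = \left(-3255746 - -1181446\right) \left(-4810678\right) = \left(-3255746 + 1181446\right) \left(-4810678\right) = \left(-2074300\right) \left(-4810678\right) = 9978789375400$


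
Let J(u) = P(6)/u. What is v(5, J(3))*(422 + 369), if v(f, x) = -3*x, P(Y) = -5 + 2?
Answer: 2373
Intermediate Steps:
P(Y) = -3
J(u) = -3/u
v(5, J(3))*(422 + 369) = (-(-9)/3)*(422 + 369) = -(-9)/3*791 = -3*(-1)*791 = 3*791 = 2373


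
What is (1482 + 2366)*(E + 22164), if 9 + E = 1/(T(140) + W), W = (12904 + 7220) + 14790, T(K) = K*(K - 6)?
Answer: 2287919734204/26837 ≈ 8.5252e+7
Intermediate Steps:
T(K) = K*(-6 + K)
W = 34914 (W = 20124 + 14790 = 34914)
E = -483065/53674 (E = -9 + 1/(140*(-6 + 140) + 34914) = -9 + 1/(140*134 + 34914) = -9 + 1/(18760 + 34914) = -9 + 1/53674 = -483065/53674 ≈ -9.0000)
(1482 + 2366)*(E + 22164) = (1482 + 2366)*(-483065/53674 + 22164) = 3848*(1189147471/53674) = 2287919734204/26837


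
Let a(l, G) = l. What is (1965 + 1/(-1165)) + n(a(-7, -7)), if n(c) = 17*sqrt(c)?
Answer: 2289224/1165 + 17*I*sqrt(7) ≈ 1965.0 + 44.978*I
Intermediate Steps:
(1965 + 1/(-1165)) + n(a(-7, -7)) = (1965 + 1/(-1165)) + 17*sqrt(-7) = (1965 - 1/1165) + 17*(I*sqrt(7)) = 2289224/1165 + 17*I*sqrt(7)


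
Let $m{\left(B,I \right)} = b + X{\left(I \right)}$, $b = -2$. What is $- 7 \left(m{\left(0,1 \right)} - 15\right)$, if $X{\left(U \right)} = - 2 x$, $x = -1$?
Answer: $105$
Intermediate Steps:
$X{\left(U \right)} = 2$ ($X{\left(U \right)} = \left(-2\right) \left(-1\right) = 2$)
$m{\left(B,I \right)} = 0$ ($m{\left(B,I \right)} = -2 + 2 = 0$)
$- 7 \left(m{\left(0,1 \right)} - 15\right) = - 7 \left(0 - 15\right) = \left(-7\right) \left(-15\right) = 105$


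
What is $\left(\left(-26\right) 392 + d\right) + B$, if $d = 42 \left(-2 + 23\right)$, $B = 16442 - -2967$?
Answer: $10099$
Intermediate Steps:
$B = 19409$ ($B = 16442 + 2967 = 19409$)
$d = 882$ ($d = 42 \cdot 21 = 882$)
$\left(\left(-26\right) 392 + d\right) + B = \left(\left(-26\right) 392 + 882\right) + 19409 = \left(-10192 + 882\right) + 19409 = -9310 + 19409 = 10099$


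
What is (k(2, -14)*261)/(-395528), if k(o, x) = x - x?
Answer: 0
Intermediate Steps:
k(o, x) = 0
(k(2, -14)*261)/(-395528) = (0*261)/(-395528) = 0*(-1/395528) = 0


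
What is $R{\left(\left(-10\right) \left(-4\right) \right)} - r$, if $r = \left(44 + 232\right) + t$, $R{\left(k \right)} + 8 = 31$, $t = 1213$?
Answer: $-1466$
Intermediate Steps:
$R{\left(k \right)} = 23$ ($R{\left(k \right)} = -8 + 31 = 23$)
$r = 1489$ ($r = \left(44 + 232\right) + 1213 = 276 + 1213 = 1489$)
$R{\left(\left(-10\right) \left(-4\right) \right)} - r = 23 - 1489 = -1466$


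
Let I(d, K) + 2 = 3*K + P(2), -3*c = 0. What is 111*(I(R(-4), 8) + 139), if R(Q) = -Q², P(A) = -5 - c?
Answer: 17316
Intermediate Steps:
c = 0 (c = -⅓*0 = 0)
P(A) = -5 (P(A) = -5 - 1*0 = -5 + 0 = -5)
I(d, K) = -7 + 3*K (I(d, K) = -2 + (3*K - 5) = -2 + (-5 + 3*K) = -7 + 3*K)
111*(I(R(-4), 8) + 139) = 111*((-7 + 3*8) + 139) = 111*((-7 + 24) + 139) = 111*(17 + 139) = 111*156 = 17316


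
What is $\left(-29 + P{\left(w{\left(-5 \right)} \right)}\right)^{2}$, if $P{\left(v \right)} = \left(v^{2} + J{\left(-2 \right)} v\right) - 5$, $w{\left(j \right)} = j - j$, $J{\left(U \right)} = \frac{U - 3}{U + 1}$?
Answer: $1156$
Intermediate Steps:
$J{\left(U \right)} = \frac{-3 + U}{1 + U}$
$w{\left(j \right)} = 0$
$P{\left(v \right)} = -5 + v^{2} + 5 v$ ($P{\left(v \right)} = \left(v^{2} + \frac{-3 - 2}{1 - 2} v\right) - 5 = \left(v^{2} + \frac{1}{-1} \left(-5\right) v\right) - 5 = \left(v^{2} + \left(-1\right) \left(-5\right) v\right) - 5 = \left(v^{2} + 5 v\right) - 5 = -5 + v^{2} + 5 v$)
$\left(-29 + P{\left(w{\left(-5 \right)} \right)}\right)^{2} = \left(-29 + \left(-5 + 0^{2} + 5 \cdot 0\right)\right)^{2} = \left(-29 + \left(-5 + 0 + 0\right)\right)^{2} = \left(-29 - 5\right)^{2} = \left(-34\right)^{2} = 1156$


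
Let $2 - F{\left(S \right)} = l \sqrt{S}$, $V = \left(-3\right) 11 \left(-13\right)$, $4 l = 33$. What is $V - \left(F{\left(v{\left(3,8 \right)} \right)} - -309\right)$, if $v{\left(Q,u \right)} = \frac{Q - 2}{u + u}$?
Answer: $\frac{1921}{16} \approx 120.06$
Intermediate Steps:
$l = \frac{33}{4}$ ($l = \frac{1}{4} \cdot 33 = \frac{33}{4} \approx 8.25$)
$v{\left(Q,u \right)} = \frac{-2 + Q}{2 u}$
$V = 429$ ($V = \left(-33\right) \left(-13\right) = 429$)
$F{\left(S \right)} = 2 - \frac{33 \sqrt{S}}{4}$
$V - \left(F{\left(v{\left(3,8 \right)} \right)} - -309\right) = 429 - \left(\left(2 - \frac{33 \sqrt{\frac{-2 + 3}{2 \cdot 8}}}{4}\right) - -309\right) = 429 - \left(\left(2 - \frac{33 \sqrt{\frac{1}{2} \cdot \frac{1}{8} \cdot 1}}{4}\right) + 309\right) = 429 - \left(\left(2 - \frac{33}{4 \cdot 4}\right) + 309\right) = 429 - \left(\left(2 - \frac{33}{16}\right) + 309\right) = 429 - \left(- \frac{1}{16} + 309\right) = 429 - \frac{4943}{16} = \frac{1921}{16}$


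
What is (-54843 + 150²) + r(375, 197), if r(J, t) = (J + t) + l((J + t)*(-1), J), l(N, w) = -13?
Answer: -31784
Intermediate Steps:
r(J, t) = -13 + J + t (r(J, t) = (J + t) - 13 = -13 + J + t)
(-54843 + 150²) + r(375, 197) = (-54843 + 150²) + (-13 + 375 + 197) = (-54843 + 22500) + 559 = -32343 + 559 = -31784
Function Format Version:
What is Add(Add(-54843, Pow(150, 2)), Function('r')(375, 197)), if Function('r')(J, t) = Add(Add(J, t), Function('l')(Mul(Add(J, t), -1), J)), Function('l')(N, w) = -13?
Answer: -31784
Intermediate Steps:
Function('r')(J, t) = Add(-13, J, t) (Function('r')(J, t) = Add(Add(J, t), -13) = Add(-13, J, t))
Add(Add(-54843, Pow(150, 2)), Function('r')(375, 197)) = Add(Add(-54843, Pow(150, 2)), Add(-13, 375, 197)) = Add(Add(-54843, 22500), 559) = Add(-32343, 559) = -31784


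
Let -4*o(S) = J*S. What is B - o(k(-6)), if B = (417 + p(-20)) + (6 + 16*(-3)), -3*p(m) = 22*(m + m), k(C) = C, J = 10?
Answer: 1960/3 ≈ 653.33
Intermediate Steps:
o(S) = -5*S/2
p(m) = -44*m/3 (p(m) = -22*(m + m)/3 = -22*2*m/3 = -44*m/3)
B = 2005/3 (B = (417 - 44/3*(-20)) + (6 + 16*(-3)) = (417 + 880/3) + (6 - 48) = 2131/3 - 42 = 2005/3 ≈ 668.33)
B - o(k(-6)) = 2005/3 - (-5)*(-6)/2 = 2005/3 - 1*15 = 2005/3 - 15 = 1960/3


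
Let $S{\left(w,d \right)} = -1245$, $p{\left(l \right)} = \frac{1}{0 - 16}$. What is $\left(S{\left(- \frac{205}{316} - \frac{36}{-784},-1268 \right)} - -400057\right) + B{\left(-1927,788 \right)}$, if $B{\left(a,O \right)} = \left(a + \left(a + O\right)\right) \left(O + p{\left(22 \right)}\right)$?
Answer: $- \frac{16136035}{8} \approx -2.017 \cdot 10^{6}$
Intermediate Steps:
$p{\left(l \right)} = - \frac{1}{16}$ ($p{\left(l \right)} = \frac{1}{-16} = - \frac{1}{16}$)
$B{\left(a,O \right)} = \left(- \frac{1}{16} + O\right) \left(O + 2 a\right)$ ($B{\left(a,O \right)} = \left(a + \left(a + O\right)\right) \left(O - \frac{1}{16}\right) = \left(a + \left(O + a\right)\right) \left(- \frac{1}{16} + O\right) = \left(O + 2 a\right) \left(- \frac{1}{16} + O\right) = \left(- \frac{1}{16} + O\right) \left(O + 2 a\right)$)
$\left(S{\left(- \frac{205}{316} - \frac{36}{-784},-1268 \right)} - -400057\right) + B{\left(-1927,788 \right)} = \left(-1245 - -400057\right) + \left(788^{2} - - \frac{1927}{8} - \frac{197}{4} + 2 \cdot 788 \left(-1927\right)\right) = \left(-1245 + 400057\right) + \left(620944 + \frac{1927}{8} - \frac{197}{4} - 3036952\right) = 398812 - \frac{19326531}{8} = - \frac{16136035}{8}$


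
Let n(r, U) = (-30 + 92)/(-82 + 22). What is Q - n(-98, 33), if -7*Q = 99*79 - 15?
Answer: -233963/210 ≈ -1114.1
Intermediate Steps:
n(r, U) = -31/30 (n(r, U) = 62/(-60) = 62*(-1/60) = -31/30)
Q = -7806/7 (Q = -(99*79 - 15)/7 = -(7821 - 15)/7 = -1/7*7806 = -7806/7 ≈ -1115.1)
Q - n(-98, 33) = -7806/7 - 1*(-31/30) = -7806/7 + 31/30 = -233963/210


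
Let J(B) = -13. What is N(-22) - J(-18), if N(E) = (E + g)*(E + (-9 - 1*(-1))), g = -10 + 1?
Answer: 943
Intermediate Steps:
g = -9
N(E) = (-9 + E)*(-8 + E) (N(E) = (E - 9)*(E + (-9 - 1*(-1))) = (-9 + E)*(E + (-9 + 1)) = (-9 + E)*(E - 8) = (-9 + E)*(-8 + E))
N(-22) - J(-18) = (72 + (-22)² - 17*(-22)) - 1*(-13) = (72 + 484 + 374) + 13 = 930 + 13 = 943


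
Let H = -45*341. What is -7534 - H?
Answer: 7811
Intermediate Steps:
H = -15345
-7534 - H = -7534 - 1*(-15345) = -7534 + 15345 = 7811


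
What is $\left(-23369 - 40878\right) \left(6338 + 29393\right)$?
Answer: $-2295609557$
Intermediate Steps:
$\left(-23369 - 40878\right) \left(6338 + 29393\right) = \left(-64247\right) 35731 = -2295609557$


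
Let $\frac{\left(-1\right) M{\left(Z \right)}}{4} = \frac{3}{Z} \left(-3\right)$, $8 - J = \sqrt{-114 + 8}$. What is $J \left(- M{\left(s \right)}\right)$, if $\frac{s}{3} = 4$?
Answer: $-24 + 3 i \sqrt{106} \approx -24.0 + 30.887 i$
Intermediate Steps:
$s = 12$ ($s = 3 \cdot 4 = 12$)
$J = 8 - i \sqrt{106}$ ($J = 8 - \sqrt{-114 + 8} = 8 - \sqrt{-106} = 8 - i \sqrt{106} \approx 8.0 - 10.296 i$)
$M{\left(Z \right)} = \frac{36}{Z}$ ($M{\left(Z \right)} = - 4 \frac{3}{Z} \left(-3\right) = - 4 \left(- \frac{9}{Z}\right) = \frac{36}{Z}$)
$J \left(- M{\left(s \right)}\right) = \left(8 - i \sqrt{106}\right) \left(- \frac{36}{12}\right) = \left(8 - i \sqrt{106}\right) \left(\left(-1\right) 3\right) = \left(8 - i \sqrt{106}\right) \left(-3\right) = -24 + 3 i \sqrt{106}$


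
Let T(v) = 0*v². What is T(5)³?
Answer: 0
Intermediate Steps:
T(v) = 0
T(5)³ = 0³ = 0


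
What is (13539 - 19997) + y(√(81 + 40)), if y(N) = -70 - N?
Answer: -6539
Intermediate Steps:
(13539 - 19997) + y(√(81 + 40)) = (13539 - 19997) + (-70 - √(81 + 40)) = -6458 + (-70 - √121) = -6458 + (-70 - 1*11) = -6458 + (-70 - 11) = -6458 - 81 = -6539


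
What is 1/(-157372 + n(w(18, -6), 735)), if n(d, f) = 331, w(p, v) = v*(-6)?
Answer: -1/157041 ≈ -6.3678e-6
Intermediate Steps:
w(p, v) = -6*v
1/(-157372 + n(w(18, -6), 735)) = 1/(-157372 + 331) = 1/(-157041) = -1/157041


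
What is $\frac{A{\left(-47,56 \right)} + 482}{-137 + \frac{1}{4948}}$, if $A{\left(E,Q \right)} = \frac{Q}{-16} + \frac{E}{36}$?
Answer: $- \frac{21250423}{6100875} \approx -3.4832$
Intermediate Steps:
$A{\left(E,Q \right)} = - \frac{Q}{16} + \frac{E}{36}$ ($A{\left(E,Q \right)} = Q \left(- \frac{1}{16}\right) + E \frac{1}{36} = - \frac{Q}{16} + \frac{E}{36}$)
$\frac{A{\left(-47,56 \right)} + 482}{-137 + \frac{1}{4948}} = \frac{\left(\left(- \frac{1}{16}\right) 56 + \frac{1}{36} \left(-47\right)\right) + 482}{-137 + \frac{1}{4948}} = \frac{\left(- \frac{7}{2} - \frac{47}{36}\right) + 482}{-137 + \frac{1}{4948}} = \frac{- \frac{173}{36} + 482}{- \frac{677875}{4948}} = \frac{17179}{36} \left(- \frac{4948}{677875}\right) = - \frac{21250423}{6100875}$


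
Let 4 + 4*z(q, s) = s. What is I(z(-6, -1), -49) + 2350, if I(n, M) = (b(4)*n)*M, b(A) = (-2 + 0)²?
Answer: 2595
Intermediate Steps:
b(A) = 4 (b(A) = (-2)² = 4)
z(q, s) = -1 + s/4
I(n, M) = 4*M*n (I(n, M) = (4*n)*M = 4*M*n)
I(z(-6, -1), -49) + 2350 = 4*(-49)*(-1 + (¼)*(-1)) + 2350 = 4*(-49)*(-1 - ¼) + 2350 = 4*(-49)*(-5/4) + 2350 = 245 + 2350 = 2595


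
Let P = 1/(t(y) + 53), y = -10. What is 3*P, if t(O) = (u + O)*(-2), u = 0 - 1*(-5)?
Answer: 1/21 ≈ 0.047619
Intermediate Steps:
u = 5 (u = 0 + 5 = 5)
t(O) = -10 - 2*O (t(O) = (5 + O)*(-2) = -10 - 2*O)
P = 1/63 (P = 1/((-10 - 2*(-10)) + 53) = 1/((-10 + 20) + 53) = 1/(10 + 53) = 1/63 ≈ 0.015873)
3*P = 3*(1/63) = 1/21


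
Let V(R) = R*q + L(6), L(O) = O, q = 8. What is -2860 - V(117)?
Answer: -3802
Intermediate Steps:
V(R) = 6 + 8*R (V(R) = R*8 + 6 = 8*R + 6 = 6 + 8*R)
-2860 - V(117) = -2860 - (6 + 8*117) = -2860 - (6 + 936) = -2860 - 1*942 = -2860 - 942 = -3802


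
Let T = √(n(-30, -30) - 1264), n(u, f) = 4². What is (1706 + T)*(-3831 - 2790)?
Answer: -11295426 - 26484*I*√78 ≈ -1.1295e+7 - 2.339e+5*I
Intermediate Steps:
n(u, f) = 16
T = 4*I*√78 (T = √(16 - 1264) = √(-1248) = 4*I*√78 ≈ 35.327*I)
(1706 + T)*(-3831 - 2790) = (1706 + 4*I*√78)*(-3831 - 2790) = (1706 + 4*I*√78)*(-6621) = -11295426 - 26484*I*√78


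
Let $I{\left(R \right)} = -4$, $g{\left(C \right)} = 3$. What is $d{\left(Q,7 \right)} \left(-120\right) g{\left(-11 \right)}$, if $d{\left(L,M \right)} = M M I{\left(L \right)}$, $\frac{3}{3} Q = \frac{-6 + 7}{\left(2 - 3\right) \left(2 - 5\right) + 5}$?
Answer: $70560$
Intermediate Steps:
$Q = \frac{1}{8}$ ($Q = \frac{-6 + 7}{\left(2 - 3\right) \left(2 - 5\right) + 5} = 1 \frac{1}{\left(-1\right) \left(-3\right) + 5} = 1 \frac{1}{3 + 5} = 1 \cdot \frac{1}{8} = \frac{1}{8} \approx 0.125$)
$d{\left(L,M \right)} = - 4 M^{2}$ ($d{\left(L,M \right)} = M M \left(-4\right) = M^{2} \left(-4\right) = - 4 M^{2}$)
$d{\left(Q,7 \right)} \left(-120\right) g{\left(-11 \right)} = - 4 \cdot 7^{2} \left(-120\right) 3 = \left(-4\right) 49 \left(-120\right) 3 = \left(-196\right) \left(-120\right) 3 = 23520 \cdot 3 = 70560$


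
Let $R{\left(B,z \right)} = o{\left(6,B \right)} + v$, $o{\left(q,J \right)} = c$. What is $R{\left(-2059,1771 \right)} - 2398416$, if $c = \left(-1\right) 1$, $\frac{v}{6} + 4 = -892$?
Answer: $-2403793$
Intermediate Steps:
$v = -5376$ ($v = -24 + 6 \left(-892\right) = -24 - 5352 = -5376$)
$c = -1$
$o{\left(q,J \right)} = -1$
$R{\left(B,z \right)} = -5377$ ($R{\left(B,z \right)} = -1 - 5376 = -5377$)
$R{\left(-2059,1771 \right)} - 2398416 = -5377 - 2398416 = -2403793$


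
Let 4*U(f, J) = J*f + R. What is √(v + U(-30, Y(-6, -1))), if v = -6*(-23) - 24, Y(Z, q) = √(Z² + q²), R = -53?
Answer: √(403 - 30*√37)/2 ≈ 7.4249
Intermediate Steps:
U(f, J) = -53/4 + J*f/4 (U(f, J) = (J*f - 53)/4 = (-53 + J*f)/4 = -53/4 + J*f/4)
v = 114 (v = 138 - 24 = 114)
√(v + U(-30, Y(-6, -1))) = √(114 + (-53/4 + (¼)*√((-6)² + (-1)²)*(-30))) = √(114 + (-53/4 + (¼)*√(36 + 1)*(-30))) = √(114 + (-53/4 + (¼)*√37*(-30))) = √(114 + (-53/4 - 15*√37/2)) = √(403/4 - 15*√37/2)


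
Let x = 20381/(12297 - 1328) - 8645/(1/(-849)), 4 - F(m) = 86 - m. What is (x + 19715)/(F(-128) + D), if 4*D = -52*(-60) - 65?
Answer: 322897605844/24296335 ≈ 13290.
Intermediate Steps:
F(m) = -82 + m (F(m) = 4 - (86 - m) = 4 + (-86 + m) = -82 + m)
x = 80508147626/10969 (x = 20381/10969 - 8645/(-1/849) = 20381*(1/10969) - 8645*(-849) = 20381/10969 + 7339605 = 80508147626/10969 ≈ 7.3396e+6)
D = 3055/4 (D = (-52*(-60) - 65)/4 = (3120 - 65)/4 = (1/4)*3055 = 3055/4 ≈ 763.75)
(x + 19715)/(F(-128) + D) = (80508147626/10969 + 19715)/((-82 - 128) + 3055/4) = 80724401461/(10969*(-210 + 3055/4)) = 80724401461/(10969*(2215/4)) = (80724401461/10969)*(4/2215) = 322897605844/24296335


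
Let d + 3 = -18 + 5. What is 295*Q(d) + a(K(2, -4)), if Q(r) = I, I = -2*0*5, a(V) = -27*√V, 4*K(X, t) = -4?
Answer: -27*I ≈ -27.0*I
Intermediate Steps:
d = -16 (d = -3 + (-18 + 5) = -3 - 13 = -16)
K(X, t) = -1 (K(X, t) = (¼)*(-4) = -1)
I = 0 (I = 0*5 = 0)
Q(r) = 0
295*Q(d) + a(K(2, -4)) = 295*0 - 27*I = 0 - 27*I = -27*I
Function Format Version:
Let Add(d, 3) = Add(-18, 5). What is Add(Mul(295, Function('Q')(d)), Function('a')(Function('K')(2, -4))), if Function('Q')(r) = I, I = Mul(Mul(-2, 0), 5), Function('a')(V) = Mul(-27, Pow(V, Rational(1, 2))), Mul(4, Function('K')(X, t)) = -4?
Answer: Mul(-27, I) ≈ Mul(-27.000, I)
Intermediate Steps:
d = -16 (d = Add(-3, Add(-18, 5)) = Add(-3, -13) = -16)
Function('K')(X, t) = -1 (Function('K')(X, t) = Mul(Rational(1, 4), -4) = -1)
I = 0 (I = Mul(0, 5) = 0)
Function('Q')(r) = 0
Add(Mul(295, Function('Q')(d)), Function('a')(Function('K')(2, -4))) = Add(Mul(295, 0), Mul(-27, Pow(-1, Rational(1, 2)))) = Add(0, Mul(-27, I)) = Mul(-27, I)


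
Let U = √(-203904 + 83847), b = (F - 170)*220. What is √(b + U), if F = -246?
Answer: √(-91520 + I*√120057) ≈ 0.5727 + 302.52*I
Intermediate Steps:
b = -91520 (b = (-246 - 170)*220 = -416*220 = -91520)
U = I*√120057 (U = √(-120057) = I*√120057 ≈ 346.49*I)
√(b + U) = √(-91520 + I*√120057)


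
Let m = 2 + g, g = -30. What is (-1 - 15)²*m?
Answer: -7168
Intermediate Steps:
m = -28 (m = 2 - 30 = -28)
(-1 - 15)²*m = (-1 - 15)²*(-28) = (-16)²*(-28) = 256*(-28) = -7168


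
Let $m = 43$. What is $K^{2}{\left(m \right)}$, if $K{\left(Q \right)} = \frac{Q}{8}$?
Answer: $\frac{1849}{64} \approx 28.891$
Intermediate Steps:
$K{\left(Q \right)} = \frac{Q}{8}$
$K^{2}{\left(m \right)} = \left(\frac{1}{8} \cdot 43\right)^{2} = \left(\frac{43}{8}\right)^{2} = \frac{1849}{64}$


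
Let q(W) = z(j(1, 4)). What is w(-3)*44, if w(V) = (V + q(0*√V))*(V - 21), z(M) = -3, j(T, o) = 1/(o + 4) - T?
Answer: 6336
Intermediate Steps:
j(T, o) = 1/(4 + o) - T
q(W) = -3
w(V) = (-21 + V)*(-3 + V) (w(V) = (V - 3)*(V - 21) = (-3 + V)*(-21 + V) = (-21 + V)*(-3 + V))
w(-3)*44 = (63 + (-3)² - 24*(-3))*44 = (63 + 9 + 72)*44 = 144*44 = 6336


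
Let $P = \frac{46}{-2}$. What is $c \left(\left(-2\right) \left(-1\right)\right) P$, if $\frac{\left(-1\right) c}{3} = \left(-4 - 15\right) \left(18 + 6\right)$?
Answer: $-62928$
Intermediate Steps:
$P = -23$ ($P = 46 \left(- \frac{1}{2}\right) = -23$)
$c = 1368$ ($c = - 3 \left(-4 - 15\right) \left(18 + 6\right) = - 3 \left(\left(-19\right) 24\right) = \left(-3\right) \left(-456\right) = 1368$)
$c \left(\left(-2\right) \left(-1\right)\right) P = 1368 \left(\left(-2\right) \left(-1\right)\right) \left(-23\right) = 1368 \cdot 2 \left(-23\right) = 2736 \left(-23\right) = -62928$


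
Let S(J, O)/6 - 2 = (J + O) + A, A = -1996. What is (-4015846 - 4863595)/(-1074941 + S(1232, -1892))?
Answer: 8879441/1090865 ≈ 8.1398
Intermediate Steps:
S(J, O) = -11964 + 6*J + 6*O (S(J, O) = 12 + 6*((J + O) - 1996) = 12 + 6*(-1996 + J + O) = 12 + (-11976 + 6*J + 6*O) = -11964 + 6*J + 6*O)
(-4015846 - 4863595)/(-1074941 + S(1232, -1892)) = (-4015846 - 4863595)/(-1074941 + (-11964 + 6*1232 + 6*(-1892))) = -8879441/(-1074941 + (-11964 + 7392 - 11352)) = -8879441/(-1074941 - 15924) = -8879441/(-1090865) = -8879441*(-1/1090865) = 8879441/1090865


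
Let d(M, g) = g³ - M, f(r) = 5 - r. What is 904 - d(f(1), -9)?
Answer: 1637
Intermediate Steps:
904 - d(f(1), -9) = 904 - ((-9)³ - (5 - 1*1)) = 904 - (-729 - (5 - 1)) = 904 - (-729 - 1*4) = 904 - (-729 - 4) = 904 - 1*(-733) = 904 + 733 = 1637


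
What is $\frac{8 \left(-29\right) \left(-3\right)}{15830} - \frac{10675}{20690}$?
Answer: $- \frac{15458501}{32752270} \approx -0.47198$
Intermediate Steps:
$\frac{8 \left(-29\right) \left(-3\right)}{15830} - \frac{10675}{20690} = \left(-232\right) \left(-3\right) \frac{1}{15830} - \frac{2135}{4138} = 696 \cdot \frac{1}{15830} - \frac{2135}{4138} = \frac{348}{7915} - \frac{2135}{4138} = - \frac{15458501}{32752270}$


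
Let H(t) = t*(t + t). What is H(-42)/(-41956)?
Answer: -882/10489 ≈ -0.084088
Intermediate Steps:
H(t) = 2*t**2 (H(t) = t*(2*t) = 2*t**2)
H(-42)/(-41956) = (2*(-42)**2)/(-41956) = (2*1764)*(-1/41956) = 3528*(-1/41956) = -882/10489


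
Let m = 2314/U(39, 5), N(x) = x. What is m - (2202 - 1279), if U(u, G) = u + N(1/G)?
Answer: -84669/98 ≈ -863.97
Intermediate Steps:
U(u, G) = u + 1/G
m = 5785/98 (m = 2314/(39 + 1/5) = 2314/(39 + ⅕) = 2314/(196/5) = 2314*(5/196) = 5785/98 ≈ 59.031)
m - (2202 - 1279) = 5785/98 - (2202 - 1279) = 5785/98 - 1*923 = 5785/98 - 923 = -84669/98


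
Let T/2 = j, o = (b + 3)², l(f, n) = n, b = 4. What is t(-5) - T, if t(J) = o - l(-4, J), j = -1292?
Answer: 2638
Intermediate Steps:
o = 49 (o = (4 + 3)² = 7² = 49)
T = -2584 (T = 2*(-1292) = -2584)
t(J) = 49 - J
t(-5) - T = (49 - 1*(-5)) - 1*(-2584) = (49 + 5) + 2584 = 54 + 2584 = 2638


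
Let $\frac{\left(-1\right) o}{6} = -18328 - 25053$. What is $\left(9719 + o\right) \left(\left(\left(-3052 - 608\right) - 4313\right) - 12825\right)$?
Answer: $-5615563990$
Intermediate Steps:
$o = 260286$ ($o = - 6 \left(-18328 - 25053\right) = \left(-6\right) \left(-43381\right) = 260286$)
$\left(9719 + o\right) \left(\left(\left(-3052 - 608\right) - 4313\right) - 12825\right) = \left(9719 + 260286\right) \left(\left(\left(-3052 - 608\right) - 4313\right) - 12825\right) = 270005 \left(\left(-3660 - 4313\right) - 12825\right) = 270005 \left(-7973 - 12825\right) = 270005 \left(-20798\right) = -5615563990$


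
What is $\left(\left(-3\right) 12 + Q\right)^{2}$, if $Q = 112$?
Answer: $5776$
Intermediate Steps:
$\left(\left(-3\right) 12 + Q\right)^{2} = \left(\left(-3\right) 12 + 112\right)^{2} = \left(-36 + 112\right)^{2} = 76^{2} = 5776$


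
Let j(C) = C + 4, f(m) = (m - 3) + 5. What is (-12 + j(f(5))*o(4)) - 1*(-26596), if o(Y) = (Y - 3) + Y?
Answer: 26639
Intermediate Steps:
f(m) = 2 + m (f(m) = (-3 + m) + 5 = 2 + m)
j(C) = 4 + C
o(Y) = -3 + 2*Y (o(Y) = (-3 + Y) + Y = -3 + 2*Y)
(-12 + j(f(5))*o(4)) - 1*(-26596) = (-12 + (4 + (2 + 5))*(-3 + 2*4)) - 1*(-26596) = (-12 + (4 + 7)*(-3 + 8)) + 26596 = (-12 + 11*5) + 26596 = (-12 + 55) + 26596 = 43 + 26596 = 26639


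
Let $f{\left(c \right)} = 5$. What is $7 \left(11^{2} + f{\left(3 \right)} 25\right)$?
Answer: $1722$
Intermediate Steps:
$7 \left(11^{2} + f{\left(3 \right)} 25\right) = 7 \left(11^{2} + 5 \cdot 25\right) = 7 \left(121 + 125\right) = 7 \cdot 246 = 1722$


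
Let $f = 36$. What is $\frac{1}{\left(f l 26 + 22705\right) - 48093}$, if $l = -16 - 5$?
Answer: $- \frac{1}{45044} \approx -2.2201 \cdot 10^{-5}$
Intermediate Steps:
$l = -21$ ($l = -16 - 5 = -21$)
$\frac{1}{\left(f l 26 + 22705\right) - 48093} = \frac{1}{\left(36 \left(-21\right) 26 + 22705\right) - 48093} = \frac{1}{\left(\left(-756\right) 26 + 22705\right) - 48093} = \frac{1}{\left(-19656 + 22705\right) - 48093} = \frac{1}{3049 - 48093} = \frac{1}{-45044} = - \frac{1}{45044}$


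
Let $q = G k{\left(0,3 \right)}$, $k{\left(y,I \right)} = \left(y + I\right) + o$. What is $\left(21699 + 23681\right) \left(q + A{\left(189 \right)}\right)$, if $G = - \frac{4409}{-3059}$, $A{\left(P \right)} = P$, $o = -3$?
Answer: $8576820$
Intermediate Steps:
$G = \frac{4409}{3059}$ ($G = \left(-4409\right) \left(- \frac{1}{3059}\right) = \frac{4409}{3059} \approx 1.4413$)
$k{\left(y,I \right)} = -3 + I + y$ ($k{\left(y,I \right)} = \left(y + I\right) - 3 = \left(I + y\right) - 3 = -3 + I + y$)
$q = 0$ ($q = \frac{4409 \left(-3 + 3 + 0\right)}{3059} = \frac{4409}{3059} \cdot 0 = 0$)
$\left(21699 + 23681\right) \left(q + A{\left(189 \right)}\right) = \left(21699 + 23681\right) \left(0 + 189\right) = 45380 \cdot 189 = 8576820$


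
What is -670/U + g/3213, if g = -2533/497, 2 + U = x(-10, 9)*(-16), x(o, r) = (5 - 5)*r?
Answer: 31467406/93933 ≈ 335.00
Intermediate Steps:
x(o, r) = 0 (x(o, r) = 0*r = 0)
U = -2 (U = -2 + 0*(-16) = -2 + 0 = -2)
g = -2533/497 (g = -2533*1/497 = -2533/497 ≈ -5.0966)
-670/U + g/3213 = -670/(-2) - 2533/497/3213 = -670*(-½) - 2533/497*1/3213 = 335 - 149/93933 = 31467406/93933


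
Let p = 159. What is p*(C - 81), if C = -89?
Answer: -27030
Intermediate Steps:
p*(C - 81) = 159*(-89 - 81) = 159*(-170) = -27030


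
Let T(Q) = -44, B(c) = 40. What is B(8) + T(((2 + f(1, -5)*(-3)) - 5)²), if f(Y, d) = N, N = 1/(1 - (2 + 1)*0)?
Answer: -4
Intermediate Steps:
N = 1 (N = 1/(1 - 3*0) = 1/(1 - 1*0) = 1/(1 + 0) = 1/1 = 1)
f(Y, d) = 1
B(8) + T(((2 + f(1, -5)*(-3)) - 5)²) = 40 - 44 = -4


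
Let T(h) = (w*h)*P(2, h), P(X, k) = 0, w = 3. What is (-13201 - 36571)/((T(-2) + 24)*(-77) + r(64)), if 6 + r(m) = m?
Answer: 24886/895 ≈ 27.806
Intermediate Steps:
r(m) = -6 + m
T(h) = 0 (T(h) = (3*h)*0 = 0)
(-13201 - 36571)/((T(-2) + 24)*(-77) + r(64)) = (-13201 - 36571)/((0 + 24)*(-77) + (-6 + 64)) = -49772/(24*(-77) + 58) = -49772/(-1848 + 58) = -49772/(-1790) = -49772*(-1/1790) = 24886/895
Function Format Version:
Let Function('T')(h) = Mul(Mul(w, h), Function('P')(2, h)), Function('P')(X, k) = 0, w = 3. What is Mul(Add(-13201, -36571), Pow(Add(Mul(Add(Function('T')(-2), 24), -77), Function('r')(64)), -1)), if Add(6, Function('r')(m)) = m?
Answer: Rational(24886, 895) ≈ 27.806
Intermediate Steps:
Function('r')(m) = Add(-6, m)
Function('T')(h) = 0 (Function('T')(h) = Mul(Mul(3, h), 0) = 0)
Mul(Add(-13201, -36571), Pow(Add(Mul(Add(Function('T')(-2), 24), -77), Function('r')(64)), -1)) = Mul(Add(-13201, -36571), Pow(Add(Mul(Add(0, 24), -77), Add(-6, 64)), -1)) = Mul(-49772, Pow(Add(Mul(24, -77), 58), -1)) = Mul(-49772, Pow(Add(-1848, 58), -1)) = Mul(-49772, Pow(-1790, -1)) = Mul(-49772, Rational(-1, 1790)) = Rational(24886, 895)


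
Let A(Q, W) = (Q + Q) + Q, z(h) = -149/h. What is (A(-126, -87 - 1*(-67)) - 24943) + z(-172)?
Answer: -4355063/172 ≈ -25320.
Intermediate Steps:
A(Q, W) = 3*Q (A(Q, W) = 2*Q + Q = 3*Q)
(A(-126, -87 - 1*(-67)) - 24943) + z(-172) = (3*(-126) - 24943) - 149/(-172) = (-378 - 24943) - 149*(-1/172) = -25321 + 149/172 = -4355063/172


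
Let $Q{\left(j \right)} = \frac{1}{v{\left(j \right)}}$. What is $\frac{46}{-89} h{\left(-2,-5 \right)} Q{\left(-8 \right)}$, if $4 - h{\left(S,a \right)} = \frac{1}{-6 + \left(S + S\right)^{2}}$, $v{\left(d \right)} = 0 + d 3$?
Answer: $\frac{299}{3560} \approx 0.083989$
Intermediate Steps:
$v{\left(d \right)} = 3 d$ ($v{\left(d \right)} = 0 + 3 d = 3 d$)
$Q{\left(j \right)} = \frac{1}{3 j}$
$h{\left(S,a \right)} = 4 - \frac{1}{-6 + 4 S^{2}}$ ($h{\left(S,a \right)} = 4 - \frac{1}{-6 + \left(S + S\right)^{2}} = 4 - \frac{1}{-6 + \left(2 S\right)^{2}} = 4 - \frac{1}{-6 + 4 S^{2}}$)
$\frac{46}{-89} h{\left(-2,-5 \right)} Q{\left(-8 \right)} = \frac{46}{-89} \frac{-25 + 16 \left(-2\right)^{2}}{2 \left(-3 + 2 \left(-2\right)^{2}\right)} \frac{1}{3 \left(-8\right)} = 46 \left(- \frac{1}{89}\right) \frac{-25 + 16 \cdot 4}{2 \left(-3 + 2 \cdot 4\right)} \frac{1}{3} \left(- \frac{1}{8}\right) = - \frac{46 \frac{-25 + 64}{2 \left(-3 + 8\right)}}{89} \left(- \frac{1}{24}\right) = - \frac{46 \cdot \frac{1}{2} \cdot \frac{1}{5} \cdot 39}{89} \left(- \frac{1}{24}\right) = \left(- \frac{46}{89}\right) \frac{39}{10} \left(- \frac{1}{24}\right) = \left(- \frac{897}{445}\right) \left(- \frac{1}{24}\right) = \frac{299}{3560}$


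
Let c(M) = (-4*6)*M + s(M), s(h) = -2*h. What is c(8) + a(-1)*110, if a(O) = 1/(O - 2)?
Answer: -734/3 ≈ -244.67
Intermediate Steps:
a(O) = 1/(-2 + O)
c(M) = -26*M (c(M) = (-4*6)*M - 2*M = -24*M - 2*M = -26*M)
c(8) + a(-1)*110 = -26*8 + 110/(-2 - 1) = -208 + 110/(-3) = -208 - ⅓*110 = -208 - 110/3 = -734/3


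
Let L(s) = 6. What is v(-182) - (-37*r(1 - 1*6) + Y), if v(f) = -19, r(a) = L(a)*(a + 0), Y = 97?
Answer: -1226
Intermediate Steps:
r(a) = 6*a (r(a) = 6*(a + 0) = 6*a)
v(-182) - (-37*r(1 - 1*6) + Y) = -19 - (-222*(1 - 1*6) + 97) = -19 - (-222*(1 - 6) + 97) = -19 - (-222*(-5) + 97) = -19 - (-37*(-30) + 97) = -19 - (1110 + 97) = -19 - 1*1207 = -19 - 1207 = -1226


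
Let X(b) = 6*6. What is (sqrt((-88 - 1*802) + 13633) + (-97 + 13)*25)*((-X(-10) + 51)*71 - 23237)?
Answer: 46561200 - 22172*sqrt(12743) ≈ 4.4058e+7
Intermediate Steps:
X(b) = 36
(sqrt((-88 - 1*802) + 13633) + (-97 + 13)*25)*((-X(-10) + 51)*71 - 23237) = (sqrt((-88 - 1*802) + 13633) + (-97 + 13)*25)*((-1*36 + 51)*71 - 23237) = (sqrt((-88 - 802) + 13633) - 84*25)*((-36 + 51)*71 - 23237) = (sqrt(-890 + 13633) - 2100)*(15*71 - 23237) = (sqrt(12743) - 2100)*(1065 - 23237) = (-2100 + sqrt(12743))*(-22172) = 46561200 - 22172*sqrt(12743)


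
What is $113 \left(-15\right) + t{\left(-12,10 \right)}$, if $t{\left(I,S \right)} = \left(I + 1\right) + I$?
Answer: $-1718$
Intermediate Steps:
$t{\left(I,S \right)} = 1 + 2 I$ ($t{\left(I,S \right)} = \left(1 + I\right) + I = 1 + 2 I$)
$113 \left(-15\right) + t{\left(-12,10 \right)} = 113 \left(-15\right) + \left(1 + 2 \left(-12\right)\right) = -1695 + \left(1 - 24\right) = -1695 - 23 = -1718$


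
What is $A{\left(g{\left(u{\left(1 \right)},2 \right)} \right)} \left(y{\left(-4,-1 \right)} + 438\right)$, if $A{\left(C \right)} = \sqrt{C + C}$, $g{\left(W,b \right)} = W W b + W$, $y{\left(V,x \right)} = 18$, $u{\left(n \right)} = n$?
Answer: $456 \sqrt{6} \approx 1117.0$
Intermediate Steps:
$g{\left(W,b \right)} = W + b W^{2}$ ($g{\left(W,b \right)} = W^{2} b + W = b W^{2} + W = W + b W^{2}$)
$A{\left(C \right)} = \sqrt{2} \sqrt{C}$ ($A{\left(C \right)} = \sqrt{2 C} = \sqrt{2} \sqrt{C}$)
$A{\left(g{\left(u{\left(1 \right)},2 \right)} \right)} \left(y{\left(-4,-1 \right)} + 438\right) = \sqrt{2} \sqrt{1 \left(1 + 1 \cdot 2\right)} \left(18 + 438\right) = \sqrt{2} \sqrt{1 \left(1 + 2\right)} 456 = \sqrt{2} \sqrt{1 \cdot 3} \cdot 456 = \sqrt{2} \sqrt{3} \cdot 456 = \sqrt{6} \cdot 456 = 456 \sqrt{6}$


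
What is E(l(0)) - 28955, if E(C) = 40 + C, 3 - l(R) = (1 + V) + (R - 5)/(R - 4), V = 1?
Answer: -115661/4 ≈ -28915.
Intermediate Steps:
l(R) = 1 - (-5 + R)/(-4 + R) (l(R) = 3 - ((1 + 1) + (R - 5)/(R - 4)) = 3 - (2 + (-5 + R)/(-4 + R)) = 3 + (-2 - (-5 + R)/(-4 + R)) = 1 - (-5 + R)/(-4 + R))
E(l(0)) - 28955 = (40 + 1/(-4 + 0)) - 28955 = (40 + 1/(-4)) - 28955 = (40 - 1/4) - 28955 = 159/4 - 28955 = -115661/4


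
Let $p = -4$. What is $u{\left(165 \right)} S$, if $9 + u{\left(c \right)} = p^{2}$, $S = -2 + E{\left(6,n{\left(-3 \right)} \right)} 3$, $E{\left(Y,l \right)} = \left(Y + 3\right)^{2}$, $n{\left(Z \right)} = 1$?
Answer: $1687$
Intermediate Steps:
$E{\left(Y,l \right)} = \left(3 + Y\right)^{2}$
$S = 241$ ($S = -2 + \left(3 + 6\right)^{2} \cdot 3 = -2 + 9^{2} \cdot 3 = -2 + 81 \cdot 3 = -2 + 243 = 241$)
$u{\left(c \right)} = 7$ ($u{\left(c \right)} = -9 + \left(-4\right)^{2} = -9 + 16 = 7$)
$u{\left(165 \right)} S = 7 \cdot 241 = 1687$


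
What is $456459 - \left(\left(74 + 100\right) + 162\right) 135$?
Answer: $411099$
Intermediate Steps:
$456459 - \left(\left(74 + 100\right) + 162\right) 135 = 456459 - \left(174 + 162\right) 135 = 456459 - 336 \cdot 135 = 456459 - 45360 = 411099$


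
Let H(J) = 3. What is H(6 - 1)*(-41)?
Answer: -123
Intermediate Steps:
H(6 - 1)*(-41) = 3*(-41) = -123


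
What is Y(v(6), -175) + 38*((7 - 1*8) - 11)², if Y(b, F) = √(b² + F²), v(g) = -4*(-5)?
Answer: 5472 + 5*√1241 ≈ 5648.1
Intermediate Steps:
v(g) = 20
Y(b, F) = √(F² + b²)
Y(v(6), -175) + 38*((7 - 1*8) - 11)² = √((-175)² + 20²) + 38*((7 - 1*8) - 11)² = √(30625 + 400) + 38*((7 - 8) - 11)² = √31025 + 38*(-1 - 11)² = 5*√1241 + 38*(-12)² = 5*√1241 + 38*144 = 5*√1241 + 5472 = 5472 + 5*√1241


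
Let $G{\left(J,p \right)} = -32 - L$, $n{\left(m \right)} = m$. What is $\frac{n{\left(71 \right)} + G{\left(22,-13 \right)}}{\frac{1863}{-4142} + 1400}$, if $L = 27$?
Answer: $\frac{49704}{5796937} \approx 0.0085742$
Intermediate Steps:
$G{\left(J,p \right)} = -59$ ($G{\left(J,p \right)} = -32 - 27 = -59$)
$\frac{n{\left(71 \right)} + G{\left(22,-13 \right)}}{\frac{1863}{-4142} + 1400} = \frac{71 - 59}{\frac{1863}{-4142} + 1400} = \frac{12}{1863 \left(- \frac{1}{4142}\right) + 1400} = \frac{12}{- \frac{1863}{4142} + 1400} = \frac{12}{\frac{5796937}{4142}} = 12 \cdot \frac{4142}{5796937} = \frac{49704}{5796937}$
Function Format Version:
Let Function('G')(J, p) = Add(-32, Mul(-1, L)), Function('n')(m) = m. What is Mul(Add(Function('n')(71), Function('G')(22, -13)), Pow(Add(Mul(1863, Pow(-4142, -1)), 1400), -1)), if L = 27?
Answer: Rational(49704, 5796937) ≈ 0.0085742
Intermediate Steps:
Function('G')(J, p) = -59 (Function('G')(J, p) = Add(-32, Mul(-1, 27)) = Add(-32, -27) = -59)
Mul(Add(Function('n')(71), Function('G')(22, -13)), Pow(Add(Mul(1863, Pow(-4142, -1)), 1400), -1)) = Mul(Add(71, -59), Pow(Add(Mul(1863, Pow(-4142, -1)), 1400), -1)) = Mul(12, Pow(Add(Mul(1863, Rational(-1, 4142)), 1400), -1)) = Mul(12, Pow(Add(Rational(-1863, 4142), 1400), -1)) = Mul(12, Pow(Rational(5796937, 4142), -1)) = Mul(12, Rational(4142, 5796937)) = Rational(49704, 5796937)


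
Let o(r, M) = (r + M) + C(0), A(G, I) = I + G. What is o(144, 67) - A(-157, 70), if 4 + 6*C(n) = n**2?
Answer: 892/3 ≈ 297.33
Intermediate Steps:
A(G, I) = G + I
C(n) = -2/3 + n**2/6
o(r, M) = -2/3 + M + r (o(r, M) = (r + M) + (-2/3 + (1/6)*0**2) = (M + r) + (-2/3 + (1/6)*0) = (M + r) + (-2/3 + 0) = (M + r) - 2/3 = -2/3 + M + r)
o(144, 67) - A(-157, 70) = (-2/3 + 67 + 144) - (-157 + 70) = 631/3 - 1*(-87) = 631/3 + 87 = 892/3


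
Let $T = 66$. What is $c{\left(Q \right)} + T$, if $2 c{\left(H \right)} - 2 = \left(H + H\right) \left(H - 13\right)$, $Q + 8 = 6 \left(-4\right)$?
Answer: $1507$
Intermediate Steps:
$Q = -32$ ($Q = -8 + 6 \left(-4\right) = -8 - 24 = -32$)
$c{\left(H \right)} = 1 + H \left(-13 + H\right)$ ($c{\left(H \right)} = 1 + \frac{\left(H + H\right) \left(H - 13\right)}{2} = 1 + \frac{2 H \left(-13 + H\right)}{2} = 1 + H \left(-13 + H\right)$)
$c{\left(Q \right)} + T = \left(1 + \left(-32\right)^{2} - -416\right) + 66 = \left(1 + 1024 + 416\right) + 66 = 1441 + 66 = 1507$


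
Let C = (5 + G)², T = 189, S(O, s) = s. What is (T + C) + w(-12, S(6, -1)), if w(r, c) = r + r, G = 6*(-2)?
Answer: 214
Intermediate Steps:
G = -12
w(r, c) = 2*r
C = 49 (C = (5 - 12)² = (-7)² = 49)
(T + C) + w(-12, S(6, -1)) = (189 + 49) + 2*(-12) = 238 - 24 = 214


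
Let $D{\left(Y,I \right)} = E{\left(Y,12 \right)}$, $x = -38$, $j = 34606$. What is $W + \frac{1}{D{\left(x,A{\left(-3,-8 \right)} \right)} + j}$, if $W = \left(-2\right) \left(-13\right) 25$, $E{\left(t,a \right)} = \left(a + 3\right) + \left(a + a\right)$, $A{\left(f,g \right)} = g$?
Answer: $\frac{22519251}{34645} \approx 650.0$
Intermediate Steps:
$E{\left(t,a \right)} = 3 + 3 a$ ($E{\left(t,a \right)} = \left(3 + a\right) + 2 a = 3 + 3 a$)
$D{\left(Y,I \right)} = 39$ ($D{\left(Y,I \right)} = 3 + 3 \cdot 12 = 3 + 36 = 39$)
$W = 650$ ($W = 26 \cdot 25 = 650$)
$W + \frac{1}{D{\left(x,A{\left(-3,-8 \right)} \right)} + j} = 650 + \frac{1}{39 + 34606} = 650 + \frac{1}{34645} = \frac{22519251}{34645}$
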